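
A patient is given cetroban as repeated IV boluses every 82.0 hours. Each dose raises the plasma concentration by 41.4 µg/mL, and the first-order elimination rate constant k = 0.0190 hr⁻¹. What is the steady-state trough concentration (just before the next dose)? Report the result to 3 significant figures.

Fraction remaining after one interval: e^(−kτ) = e^(−0.01900 × 82.0) = 0.2106
R = 1 / (1 − 0.2106) = 1.267
Css,max = 41.4 × 1.267 = 52.44 µg/mL
Css,min = Css,max × e^(−kτ) = 52.44 × 0.2106 ≈ 11.0 µg/mL

11.0 µg/mL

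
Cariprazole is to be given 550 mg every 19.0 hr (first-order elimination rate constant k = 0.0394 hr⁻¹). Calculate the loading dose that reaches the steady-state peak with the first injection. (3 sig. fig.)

Accumulation ratio R = 1 / (1 − e^(−kτ)) = 1 / (1 − e^(−0.03940×19.0)) = 1 / (1 − 0.4730) = 1.898
Loading dose = maintenance dose × R = 550 × 1.898 ≈ 1040 mg

1040 mg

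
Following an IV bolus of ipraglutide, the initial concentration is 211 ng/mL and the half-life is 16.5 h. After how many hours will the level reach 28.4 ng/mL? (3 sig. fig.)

k = ln 2 / 16.5 = 0.04201 h⁻¹
C(t) = C₀ e^(−kt)  ⇒  t = ln(C₀/C) / k
t = ln(211/28.4) / 0.04201 = 2.005 / 0.04201 ≈ 47.7 hours

47.7 hours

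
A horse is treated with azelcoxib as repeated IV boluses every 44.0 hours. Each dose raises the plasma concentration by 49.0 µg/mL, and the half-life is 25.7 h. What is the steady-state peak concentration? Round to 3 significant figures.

k = ln 2 / 25.7 = 0.02697 h⁻¹
Fraction remaining after one interval: e^(−kτ) = e^(−0.02697 × 44.0) = 0.3052
R = 1 / (1 − 0.3052) = 1.439
Css,max = 49.0 × 1.439 ≈ 70.5 µg/mL

70.5 µg/mL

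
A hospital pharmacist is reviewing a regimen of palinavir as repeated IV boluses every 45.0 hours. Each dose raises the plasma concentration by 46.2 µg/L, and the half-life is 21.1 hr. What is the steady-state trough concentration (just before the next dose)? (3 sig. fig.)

13.6 µg/L

k = ln 2 / 21.1 = 0.03285 hr⁻¹
Fraction remaining after one interval: e^(−kτ) = e^(−0.03285 × 45.0) = 0.2280
R = 1 / (1 − 0.2280) = 1.295
Css,max = 46.2 × 1.295 = 59.85 µg/L
Css,min = Css,max × e^(−kτ) = 59.85 × 0.2280 ≈ 13.6 µg/L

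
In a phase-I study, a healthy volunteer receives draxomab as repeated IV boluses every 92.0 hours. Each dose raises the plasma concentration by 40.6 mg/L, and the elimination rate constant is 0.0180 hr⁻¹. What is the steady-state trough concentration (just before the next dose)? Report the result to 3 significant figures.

Fraction remaining after one interval: e^(−kτ) = e^(−0.01800 × 92.0) = 0.1909
R = 1 / (1 − 0.1909) = 1.236
Css,max = 40.6 × 1.236 = 50.18 mg/L
Css,min = Css,max × e^(−kτ) = 50.18 × 0.1909 ≈ 9.58 mg/L

9.58 mg/L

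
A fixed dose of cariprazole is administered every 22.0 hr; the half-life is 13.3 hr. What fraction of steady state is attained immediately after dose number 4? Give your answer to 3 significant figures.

0.990

k = ln 2 / 13.3 = 0.05212 hr⁻¹
f_n = 1 − e^(−nkτ) = 1 − e^(−4 × 0.05212 × 22.0) = 1 − e^(−4.586) = 1 − 0.01019 ≈ 0.990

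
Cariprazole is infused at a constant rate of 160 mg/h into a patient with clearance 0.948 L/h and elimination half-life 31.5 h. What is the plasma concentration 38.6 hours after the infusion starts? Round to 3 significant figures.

Css = rate / CL = 160 / 0.948 = 168.8 mg/L
k = ln 2 / 31.5 = 0.02200 h⁻¹
C(t) = Css (1 − e^(−kt)) = 168.8 × (1 − e^(−0.8494)) = 168.8 × 0.5723 ≈ 96.6 mg/L

96.6 mg/L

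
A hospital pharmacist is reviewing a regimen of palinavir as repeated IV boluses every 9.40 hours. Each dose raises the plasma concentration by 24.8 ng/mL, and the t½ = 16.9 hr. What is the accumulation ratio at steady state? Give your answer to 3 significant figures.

3.13

k = ln 2 / 16.9 = 0.04101 hr⁻¹
Fraction remaining after one interval: e^(−kτ) = e^(−0.04101 × 9.40) = 0.6801
R = 1 / (1 − 0.6801) = 1 / 0.3199 ≈ 3.13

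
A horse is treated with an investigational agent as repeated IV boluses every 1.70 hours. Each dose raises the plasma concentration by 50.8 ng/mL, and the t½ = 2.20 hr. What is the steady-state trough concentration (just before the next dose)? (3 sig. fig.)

71.7 ng/mL

k = ln 2 / 2.20 = 0.3151 hr⁻¹
Fraction remaining after one interval: e^(−kτ) = e^(−0.3151 × 1.70) = 0.5853
R = 1 / (1 − 0.5853) = 2.411
Css,max = 50.8 × 2.411 = 122.5 ng/mL
Css,min = Css,max × e^(−kτ) = 122.5 × 0.5853 ≈ 71.7 ng/mL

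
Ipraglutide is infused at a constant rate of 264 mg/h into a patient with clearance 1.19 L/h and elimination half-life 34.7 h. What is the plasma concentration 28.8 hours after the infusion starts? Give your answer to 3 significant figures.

Css = rate / CL = 264 / 1.19 = 221.8 mg/L
k = ln 2 / 34.7 = 0.01998 h⁻¹
C(t) = Css (1 − e^(−kt)) = 221.8 × (1 − e^(−0.5753)) = 221.8 × 0.4375 ≈ 97.0 mg/L

97.0 mg/L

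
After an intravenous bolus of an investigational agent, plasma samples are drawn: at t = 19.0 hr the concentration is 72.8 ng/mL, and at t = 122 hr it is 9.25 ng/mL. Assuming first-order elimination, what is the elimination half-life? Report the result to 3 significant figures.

34.6 hours

k = ln(C₁/C₂) / (t₂ − t₁) = ln(72.8/9.25) / (122 − 19.0)
  = 2.063 / 103.0 = 0.02003 hr⁻¹
t½ = ln 2 / k = ln 2 / 0.02003 ≈ 34.6 hours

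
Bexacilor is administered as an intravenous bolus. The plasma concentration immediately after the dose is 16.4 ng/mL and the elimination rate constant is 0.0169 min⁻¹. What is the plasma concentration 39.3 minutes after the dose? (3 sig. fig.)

8.44 ng/mL

C(t) = C₀ e^(−kt) = 16.4 × e^(−0.01690 × 39.3) = 16.4 × e^(−0.6642) = 16.4 × 0.5147 ≈ 8.44 ng/mL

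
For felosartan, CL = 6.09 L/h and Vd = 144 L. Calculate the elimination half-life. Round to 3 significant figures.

k = CL / V = 6.09 / 144 = 0.04229 h⁻¹
t½ = ln 2 / k = ln 2 / 0.04229 ≈ 16.4 hours

16.4 hours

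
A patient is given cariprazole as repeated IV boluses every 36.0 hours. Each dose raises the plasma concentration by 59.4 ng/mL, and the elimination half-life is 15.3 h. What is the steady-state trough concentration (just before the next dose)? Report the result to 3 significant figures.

k = ln 2 / 15.3 = 0.04530 h⁻¹
Fraction remaining after one interval: e^(−kτ) = e^(−0.04530 × 36.0) = 0.1957
R = 1 / (1 − 0.1957) = 1.243
Css,max = 59.4 × 1.243 = 73.86 ng/mL
Css,min = Css,max × e^(−kτ) = 73.86 × 0.1957 ≈ 14.5 ng/mL

14.5 ng/mL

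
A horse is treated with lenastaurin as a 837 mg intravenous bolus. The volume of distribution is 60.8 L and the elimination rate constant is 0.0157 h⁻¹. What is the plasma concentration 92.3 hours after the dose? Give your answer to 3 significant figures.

C₀ = dose / V = 837 / 60.8 = 13.77 µg/mL
C(t) = C₀ e^(−kt) = 13.77 × e^(−0.01570 × 92.3) = 13.77 × e^(−1.449) = 13.77 × 0.2348 ≈ 3.23 µg/mL

3.23 µg/mL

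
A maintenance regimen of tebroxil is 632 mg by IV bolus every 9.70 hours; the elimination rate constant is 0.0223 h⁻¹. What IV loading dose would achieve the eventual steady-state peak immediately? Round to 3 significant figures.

Accumulation ratio R = 1 / (1 − e^(−kτ)) = 1 / (1 − e^(−0.02230×9.70)) = 1 / (1 − 0.8055) = 5.141
Loading dose = maintenance dose × R = 632 × 5.141 ≈ 3250 mg

3250 mg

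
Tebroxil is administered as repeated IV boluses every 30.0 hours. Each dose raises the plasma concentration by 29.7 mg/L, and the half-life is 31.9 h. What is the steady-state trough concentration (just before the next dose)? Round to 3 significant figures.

k = ln 2 / 31.9 = 0.02173 h⁻¹
Fraction remaining after one interval: e^(−kτ) = e^(−0.02173 × 30.0) = 0.5211
R = 1 / (1 − 0.5211) = 2.088
Css,max = 29.7 × 2.088 = 62.01 mg/L
Css,min = Css,max × e^(−kτ) = 62.01 × 0.5211 ≈ 32.3 mg/L

32.3 mg/L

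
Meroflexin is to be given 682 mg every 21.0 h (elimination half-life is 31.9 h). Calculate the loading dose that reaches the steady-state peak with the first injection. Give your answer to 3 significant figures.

k = ln 2 / 31.9 = 0.02173 h⁻¹
Accumulation ratio R = 1 / (1 − e^(−kτ)) = 1 / (1 − e^(−0.02173×21.0)) = 1 / (1 − 0.6336) = 2.729
Loading dose = maintenance dose × R = 682 × 2.729 ≈ 1860 mg

1860 mg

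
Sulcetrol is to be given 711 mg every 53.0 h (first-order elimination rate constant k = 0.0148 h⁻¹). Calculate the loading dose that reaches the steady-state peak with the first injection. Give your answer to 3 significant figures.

Accumulation ratio R = 1 / (1 − e^(−kτ)) = 1 / (1 − e^(−0.01480×53.0)) = 1 / (1 − 0.4564) = 1.840
Loading dose = maintenance dose × R = 711 × 1.840 ≈ 1310 mg

1310 mg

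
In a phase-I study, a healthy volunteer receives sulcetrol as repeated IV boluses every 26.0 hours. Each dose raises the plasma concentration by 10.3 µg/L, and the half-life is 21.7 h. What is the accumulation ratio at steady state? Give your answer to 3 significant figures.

1.77

k = ln 2 / 21.7 = 0.03194 h⁻¹
Fraction remaining after one interval: e^(−kτ) = e^(−0.03194 × 26.0) = 0.4358
R = 1 / (1 − 0.4358) = 1 / 0.5642 ≈ 1.77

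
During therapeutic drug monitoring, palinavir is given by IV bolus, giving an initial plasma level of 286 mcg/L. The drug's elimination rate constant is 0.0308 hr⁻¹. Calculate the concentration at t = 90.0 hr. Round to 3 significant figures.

17.9 mcg/L

C(t) = C₀ e^(−kt) = 286 × e^(−0.03080 × 90.0) = 286 × e^(−2.772) = 286 × 0.06254 ≈ 17.9 mcg/L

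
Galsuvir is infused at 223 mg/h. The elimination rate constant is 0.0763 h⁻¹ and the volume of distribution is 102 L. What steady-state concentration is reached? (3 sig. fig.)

CL = k · V = 0.0763 × 102 = 7.783 L/h
Css = rate / CL = 223 / 7.783 ≈ 28.7 µg/mL

28.7 µg/mL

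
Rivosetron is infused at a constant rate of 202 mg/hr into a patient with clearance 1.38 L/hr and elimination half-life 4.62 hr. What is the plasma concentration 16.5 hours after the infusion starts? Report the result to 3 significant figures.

134 mg/L

Css = rate / CL = 202 / 1.38 = 146.4 mg/L
k = ln 2 / 4.62 = 0.1500 hr⁻¹
C(t) = Css (1 − e^(−kt)) = 146.4 × (1 − e^(−2.476)) = 146.4 × 0.9159 ≈ 134 mg/L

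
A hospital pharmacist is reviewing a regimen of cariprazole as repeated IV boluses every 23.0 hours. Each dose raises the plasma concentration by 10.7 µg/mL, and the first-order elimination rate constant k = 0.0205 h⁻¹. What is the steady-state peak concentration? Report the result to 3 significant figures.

28.5 µg/mL

Fraction remaining after one interval: e^(−kτ) = e^(−0.02050 × 23.0) = 0.6241
R = 1 / (1 − 0.6241) = 2.660
Css,max = 10.7 × 2.660 ≈ 28.5 µg/mL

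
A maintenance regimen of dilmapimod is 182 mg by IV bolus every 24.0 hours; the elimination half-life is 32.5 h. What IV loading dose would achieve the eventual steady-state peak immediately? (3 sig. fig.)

454 mg

k = ln 2 / 32.5 = 0.02133 h⁻¹
Accumulation ratio R = 1 / (1 − e^(−kτ)) = 1 / (1 − e^(−0.02133×24.0)) = 1 / (1 − 0.5994) = 2.496
Loading dose = maintenance dose × R = 182 × 2.496 ≈ 454 mg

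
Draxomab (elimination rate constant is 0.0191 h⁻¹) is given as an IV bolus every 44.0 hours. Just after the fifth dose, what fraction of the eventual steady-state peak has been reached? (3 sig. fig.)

0.985

f_n = 1 − e^(−nkτ) = 1 − e^(−5 × 0.01910 × 44.0) = 1 − e^(−4.202) = 1 − 0.01497 ≈ 0.985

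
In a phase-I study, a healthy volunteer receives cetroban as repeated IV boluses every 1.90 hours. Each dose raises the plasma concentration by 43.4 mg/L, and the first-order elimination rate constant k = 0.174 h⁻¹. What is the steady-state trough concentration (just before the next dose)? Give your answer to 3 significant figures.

Fraction remaining after one interval: e^(−kτ) = e^(−0.1740 × 1.90) = 0.7185
R = 1 / (1 − 0.7185) = 3.552
Css,max = 43.4 × 3.552 = 154.2 mg/L
Css,min = Css,max × e^(−kτ) = 154.2 × 0.7185 ≈ 111 mg/L

111 mg/L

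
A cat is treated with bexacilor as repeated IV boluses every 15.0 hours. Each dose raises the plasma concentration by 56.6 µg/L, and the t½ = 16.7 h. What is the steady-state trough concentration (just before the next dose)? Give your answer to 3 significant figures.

65.5 µg/L

k = ln 2 / 16.7 = 0.04151 h⁻¹
Fraction remaining after one interval: e^(−kτ) = e^(−0.04151 × 15.0) = 0.5366
R = 1 / (1 − 0.5366) = 2.158
Css,max = 56.6 × 2.158 = 122.1 µg/L
Css,min = Css,max × e^(−kτ) = 122.1 × 0.5366 ≈ 65.5 µg/L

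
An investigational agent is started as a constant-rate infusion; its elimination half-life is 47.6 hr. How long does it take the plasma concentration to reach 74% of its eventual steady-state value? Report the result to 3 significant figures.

k = ln 2 / 47.6 = 0.01456 hr⁻¹
f = 1 − e^(−kt)  ⇒  t = −ln(1 − f) / k
t = −ln(1 − 0.74) / 0.01456 = 1.347 / 0.01456 ≈ 92.5 hours

92.5 hours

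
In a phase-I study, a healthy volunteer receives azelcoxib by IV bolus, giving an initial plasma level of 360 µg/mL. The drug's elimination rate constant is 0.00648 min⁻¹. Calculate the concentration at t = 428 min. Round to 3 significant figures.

22.5 µg/mL

C(t) = C₀ e^(−kt) = 360 × e^(−0.006480 × 428) = 360 × e^(−2.773) = 360 × 0.06245 ≈ 22.5 µg/mL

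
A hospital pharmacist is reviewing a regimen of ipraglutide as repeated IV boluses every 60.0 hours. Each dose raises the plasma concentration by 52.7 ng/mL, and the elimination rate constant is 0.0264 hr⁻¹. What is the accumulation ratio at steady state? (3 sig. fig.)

Fraction remaining after one interval: e^(−kτ) = e^(−0.02640 × 60.0) = 0.2052
R = 1 / (1 − 0.2052) = 1 / 0.7948 ≈ 1.26

1.26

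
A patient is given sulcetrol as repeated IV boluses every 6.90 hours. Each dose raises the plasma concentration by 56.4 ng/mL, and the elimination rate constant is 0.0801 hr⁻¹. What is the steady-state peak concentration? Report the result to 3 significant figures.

133 ng/mL

Fraction remaining after one interval: e^(−kτ) = e^(−0.08010 × 6.90) = 0.5754
R = 1 / (1 − 0.5754) = 2.355
Css,max = 56.4 × 2.355 ≈ 133 ng/mL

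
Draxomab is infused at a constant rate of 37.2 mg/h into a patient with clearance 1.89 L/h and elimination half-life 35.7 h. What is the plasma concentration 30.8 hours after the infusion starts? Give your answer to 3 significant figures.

8.86 µg/mL

Css = rate / CL = 37.2 / 1.89 = 19.68 µg/mL
k = ln 2 / 35.7 = 0.01942 h⁻¹
C(t) = Css (1 − e^(−kt)) = 19.68 × (1 − e^(−0.5980)) = 19.68 × 0.4501 ≈ 8.86 µg/mL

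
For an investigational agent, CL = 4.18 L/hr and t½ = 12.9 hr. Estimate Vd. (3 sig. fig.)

k = ln 2 / t½ = ln 2 / 12.9 = 0.05373 hr⁻¹
V = CL / k = 4.18 / 0.05373 ≈ 77.8 L

77.8 L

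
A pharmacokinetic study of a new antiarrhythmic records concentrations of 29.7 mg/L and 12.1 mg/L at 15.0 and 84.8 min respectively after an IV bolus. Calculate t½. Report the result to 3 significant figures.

k = ln(C₁/C₂) / (t₂ − t₁) = ln(29.7/12.1) / (84.8 − 15.0)
  = 0.8979 / 69.80 = 0.01286 min⁻¹
t½ = ln 2 / k = ln 2 / 0.01286 ≈ 53.9 minutes

53.9 minutes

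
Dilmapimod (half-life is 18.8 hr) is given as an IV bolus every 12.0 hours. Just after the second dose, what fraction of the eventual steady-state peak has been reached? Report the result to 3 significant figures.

0.587

k = ln 2 / 18.8 = 0.03687 hr⁻¹
f_n = 1 − e^(−nkτ) = 1 − e^(−2 × 0.03687 × 12.0) = 1 − e^(−0.8849) = 1 − 0.4128 ≈ 0.587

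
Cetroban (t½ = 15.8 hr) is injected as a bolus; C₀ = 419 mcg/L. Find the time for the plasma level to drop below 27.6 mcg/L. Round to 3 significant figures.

62.0 hours

k = ln 2 / 15.8 = 0.04387 hr⁻¹
C(t) = C₀ e^(−kt)  ⇒  t = ln(C₀/C) / k
t = ln(419/27.6) / 0.04387 = 2.720 / 0.04387 ≈ 62.0 hours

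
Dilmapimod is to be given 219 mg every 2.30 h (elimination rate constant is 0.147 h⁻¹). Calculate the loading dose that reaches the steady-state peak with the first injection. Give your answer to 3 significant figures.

Accumulation ratio R = 1 / (1 − e^(−kτ)) = 1 / (1 − e^(−0.1470×2.30)) = 1 / (1 − 0.7131) = 3.486
Loading dose = maintenance dose × R = 219 × 3.486 ≈ 763 mg

763 mg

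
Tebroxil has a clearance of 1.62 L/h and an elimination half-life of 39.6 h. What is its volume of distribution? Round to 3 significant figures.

k = ln 2 / t½ = ln 2 / 39.6 = 0.01750 h⁻¹
V = CL / k = 1.62 / 0.01750 ≈ 92.6 L

92.6 L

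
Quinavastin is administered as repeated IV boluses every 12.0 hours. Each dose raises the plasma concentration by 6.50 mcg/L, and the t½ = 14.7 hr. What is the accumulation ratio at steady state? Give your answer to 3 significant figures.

2.31

k = ln 2 / 14.7 = 0.04715 hr⁻¹
Fraction remaining after one interval: e^(−kτ) = e^(−0.04715 × 12.0) = 0.5679
R = 1 / (1 − 0.5679) = 1 / 0.4321 ≈ 2.31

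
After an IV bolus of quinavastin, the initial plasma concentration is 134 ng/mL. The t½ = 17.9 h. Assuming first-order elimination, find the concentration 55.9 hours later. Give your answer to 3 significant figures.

k = ln 2 / 17.9 = 0.03872 h⁻¹
C(t) = C₀ e^(−kt) = 134 × e^(−0.03872 × 55.9) = 134 × e^(−2.165) = 134 × 0.1148 ≈ 15.4 ng/mL

15.4 ng/mL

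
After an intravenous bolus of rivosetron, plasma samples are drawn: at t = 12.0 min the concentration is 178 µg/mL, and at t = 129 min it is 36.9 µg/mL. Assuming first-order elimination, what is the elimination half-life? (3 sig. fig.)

k = ln(C₁/C₂) / (t₂ − t₁) = ln(178/36.9) / (129 − 12.0)
  = 1.574 / 117.0 = 0.01345 min⁻¹
t½ = ln 2 / k = ln 2 / 0.01345 ≈ 51.5 minutes

51.5 minutes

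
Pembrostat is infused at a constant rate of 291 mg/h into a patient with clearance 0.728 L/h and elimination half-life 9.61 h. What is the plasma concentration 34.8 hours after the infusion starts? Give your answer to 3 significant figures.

367 mg/L

Css = rate / CL = 291 / 0.728 = 399.7 mg/L
k = ln 2 / 9.61 = 0.07213 h⁻¹
C(t) = Css (1 − e^(−kt)) = 399.7 × (1 − e^(−2.510)) = 399.7 × 0.9187 ≈ 367 mg/L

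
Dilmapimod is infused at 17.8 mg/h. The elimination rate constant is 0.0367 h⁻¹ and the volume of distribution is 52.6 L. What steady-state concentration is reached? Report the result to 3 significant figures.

CL = k · V = 0.0367 × 52.6 = 1.930 L/h
Css = rate / CL = 17.8 / 1.930 ≈ 9.22 mg/L

9.22 mg/L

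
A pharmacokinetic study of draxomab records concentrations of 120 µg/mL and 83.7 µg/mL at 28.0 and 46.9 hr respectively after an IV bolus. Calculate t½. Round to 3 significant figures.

k = ln(C₁/C₂) / (t₂ − t₁) = ln(120/83.7) / (46.9 − 28.0)
  = 0.3603 / 18.90 = 0.01906 hr⁻¹
t½ = ln 2 / k = ln 2 / 0.01906 ≈ 36.4 hours

36.4 hours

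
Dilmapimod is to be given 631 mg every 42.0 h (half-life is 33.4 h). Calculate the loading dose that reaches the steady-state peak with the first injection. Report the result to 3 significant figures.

k = ln 2 / 33.4 = 0.02075 h⁻¹
Accumulation ratio R = 1 / (1 − e^(−kτ)) = 1 / (1 − e^(−0.02075×42.0)) = 1 / (1 − 0.4183) = 1.719
Loading dose = maintenance dose × R = 631 × 1.719 ≈ 1080 mg

1080 mg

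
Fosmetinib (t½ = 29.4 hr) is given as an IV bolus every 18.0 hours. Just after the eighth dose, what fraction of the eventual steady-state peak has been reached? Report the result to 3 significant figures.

k = ln 2 / 29.4 = 0.02358 hr⁻¹
f_n = 1 − e^(−nkτ) = 1 − e^(−8 × 0.02358 × 18.0) = 1 − e^(−3.395) = 1 − 0.03354 ≈ 0.966

0.966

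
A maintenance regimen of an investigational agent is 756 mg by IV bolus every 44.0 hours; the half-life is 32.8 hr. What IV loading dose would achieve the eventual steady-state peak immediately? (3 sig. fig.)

1250 mg

k = ln 2 / 32.8 = 0.02113 hr⁻¹
Accumulation ratio R = 1 / (1 − e^(−kτ)) = 1 / (1 − e^(−0.02113×44.0)) = 1 / (1 − 0.3946) = 1.652
Loading dose = maintenance dose × R = 756 × 1.652 ≈ 1250 mg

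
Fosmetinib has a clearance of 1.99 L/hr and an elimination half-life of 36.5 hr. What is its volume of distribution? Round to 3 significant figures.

k = ln 2 / t½ = ln 2 / 36.5 = 0.01899 hr⁻¹
V = CL / k = 1.99 / 0.01899 ≈ 105 L

105 L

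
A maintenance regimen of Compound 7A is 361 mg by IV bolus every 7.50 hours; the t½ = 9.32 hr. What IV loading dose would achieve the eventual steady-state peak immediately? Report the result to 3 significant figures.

k = ln 2 / 9.32 = 0.07437 hr⁻¹
Accumulation ratio R = 1 / (1 − e^(−kτ)) = 1 / (1 − e^(−0.07437×7.50)) = 1 / (1 − 0.5725) = 2.339
Loading dose = maintenance dose × R = 361 × 2.339 ≈ 844 mg

844 mg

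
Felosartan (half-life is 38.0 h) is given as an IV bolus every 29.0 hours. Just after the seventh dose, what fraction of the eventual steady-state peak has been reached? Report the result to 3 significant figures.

k = ln 2 / 38.0 = 0.01824 h⁻¹
f_n = 1 − e^(−nkτ) = 1 − e^(−7 × 0.01824 × 29.0) = 1 − e^(−3.703) = 1 − 0.02465 ≈ 0.975

0.975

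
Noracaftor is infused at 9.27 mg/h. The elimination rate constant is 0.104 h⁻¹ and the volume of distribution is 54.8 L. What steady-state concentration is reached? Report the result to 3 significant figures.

1.63 mg/L

CL = k · V = 0.104 × 54.8 = 5.699 L/h
Css = rate / CL = 9.27 / 5.699 ≈ 1.63 mg/L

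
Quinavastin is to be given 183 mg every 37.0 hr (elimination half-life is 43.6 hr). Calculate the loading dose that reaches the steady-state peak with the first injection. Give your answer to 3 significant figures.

412 mg

k = ln 2 / 43.6 = 0.01590 hr⁻¹
Accumulation ratio R = 1 / (1 − e^(−kτ)) = 1 / (1 − e^(−0.01590×37.0)) = 1 / (1 − 0.5553) = 2.249
Loading dose = maintenance dose × R = 183 × 2.249 ≈ 412 mg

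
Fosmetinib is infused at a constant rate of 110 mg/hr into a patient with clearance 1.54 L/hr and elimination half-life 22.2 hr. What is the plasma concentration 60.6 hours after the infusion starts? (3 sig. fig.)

Css = rate / CL = 110 / 1.54 = 71.43 mg/L
k = ln 2 / 22.2 = 0.03122 hr⁻¹
C(t) = Css (1 − e^(−kt)) = 71.43 × (1 − e^(−1.892)) = 71.43 × 0.8492 ≈ 60.7 mg/L

60.7 mg/L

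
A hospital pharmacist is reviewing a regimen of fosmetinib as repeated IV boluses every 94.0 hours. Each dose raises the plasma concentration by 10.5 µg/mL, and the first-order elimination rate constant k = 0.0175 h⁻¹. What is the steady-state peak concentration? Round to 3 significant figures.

Fraction remaining after one interval: e^(−kτ) = e^(−0.01750 × 94.0) = 0.1930
R = 1 / (1 − 0.1930) = 1.239
Css,max = 10.5 × 1.239 ≈ 13.0 µg/mL

13.0 µg/mL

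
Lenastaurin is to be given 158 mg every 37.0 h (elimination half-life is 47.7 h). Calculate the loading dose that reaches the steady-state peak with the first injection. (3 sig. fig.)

k = ln 2 / 47.7 = 0.01453 h⁻¹
Accumulation ratio R = 1 / (1 − e^(−kτ)) = 1 / (1 − e^(−0.01453×37.0)) = 1 / (1 − 0.5841) = 2.404
Loading dose = maintenance dose × R = 158 × 2.404 ≈ 380 mg

380 mg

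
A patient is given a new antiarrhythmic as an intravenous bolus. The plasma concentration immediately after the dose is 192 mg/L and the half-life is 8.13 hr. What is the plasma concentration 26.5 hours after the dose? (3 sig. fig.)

20.0 mg/L

k = ln 2 / 8.13 = 0.08526 hr⁻¹
26.5 hr is 3.260 half-lives, so C = 192 × (1/2)^3.260 = 192 × 0.1044 ≈ 20.0 mg/L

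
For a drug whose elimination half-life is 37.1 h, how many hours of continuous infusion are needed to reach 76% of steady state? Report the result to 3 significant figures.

k = ln 2 / 37.1 = 0.01868 h⁻¹
f = 1 − e^(−kt)  ⇒  t = −ln(1 − f) / k
t = −ln(1 − 0.76) / 0.01868 = 1.427 / 0.01868 ≈ 76.4 hours

76.4 hours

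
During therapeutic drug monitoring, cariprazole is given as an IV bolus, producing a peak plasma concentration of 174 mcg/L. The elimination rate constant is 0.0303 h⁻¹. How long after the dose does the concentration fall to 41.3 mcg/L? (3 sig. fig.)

C(t) = C₀ e^(−kt)  ⇒  t = ln(C₀/C) / k
t = ln(174/41.3) / 0.03030 = 1.438 / 0.03030 ≈ 47.5 hours

47.5 hours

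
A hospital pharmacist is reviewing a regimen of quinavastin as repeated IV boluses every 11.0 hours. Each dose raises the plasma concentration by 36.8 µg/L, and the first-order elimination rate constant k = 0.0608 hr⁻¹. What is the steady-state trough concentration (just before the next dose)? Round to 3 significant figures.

Fraction remaining after one interval: e^(−kτ) = e^(−0.06080 × 11.0) = 0.5123
R = 1 / (1 − 0.5123) = 2.051
Css,max = 36.8 × 2.051 = 75.46 µg/L
Css,min = Css,max × e^(−kτ) = 75.46 × 0.5123 ≈ 38.7 µg/L

38.7 µg/L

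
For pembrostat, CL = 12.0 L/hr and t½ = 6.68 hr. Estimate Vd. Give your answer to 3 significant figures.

116 L

k = ln 2 / t½ = ln 2 / 6.68 = 0.1038 hr⁻¹
V = CL / k = 12.0 / 0.1038 ≈ 116 L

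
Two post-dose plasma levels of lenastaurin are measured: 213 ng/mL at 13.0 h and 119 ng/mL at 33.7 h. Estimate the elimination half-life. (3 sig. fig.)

24.6 hours

k = ln(C₁/C₂) / (t₂ − t₁) = ln(213/119) / (33.7 − 13.0)
  = 0.5822 / 20.70 = 0.02812 h⁻¹
t½ = ln 2 / k = ln 2 / 0.02812 ≈ 24.6 hours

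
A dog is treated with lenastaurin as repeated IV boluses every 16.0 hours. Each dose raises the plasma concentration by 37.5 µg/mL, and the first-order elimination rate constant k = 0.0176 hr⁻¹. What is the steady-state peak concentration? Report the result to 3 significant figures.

Fraction remaining after one interval: e^(−kτ) = e^(−0.01760 × 16.0) = 0.7546
R = 1 / (1 − 0.7546) = 4.075
Css,max = 37.5 × 4.075 ≈ 153 µg/mL

153 µg/mL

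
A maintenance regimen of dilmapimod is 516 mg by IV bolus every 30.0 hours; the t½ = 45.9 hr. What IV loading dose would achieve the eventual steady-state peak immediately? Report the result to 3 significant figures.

1420 mg

k = ln 2 / 45.9 = 0.01510 hr⁻¹
Accumulation ratio R = 1 / (1 − e^(−kτ)) = 1 / (1 − e^(−0.01510×30.0)) = 1 / (1 − 0.6357) = 2.745
Loading dose = maintenance dose × R = 516 × 2.745 ≈ 1420 mg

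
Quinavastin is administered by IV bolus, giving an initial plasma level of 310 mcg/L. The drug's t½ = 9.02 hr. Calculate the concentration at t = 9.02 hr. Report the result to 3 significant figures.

k = ln 2 / 9.02 = 0.07685 hr⁻¹
C(t) = C₀ e^(−kt) = 310 × e^(−0.07685 × 9.02) = 310 × e^(−0.6931) = 310 × 0.5000 ≈ 155 mcg/L

155 mcg/L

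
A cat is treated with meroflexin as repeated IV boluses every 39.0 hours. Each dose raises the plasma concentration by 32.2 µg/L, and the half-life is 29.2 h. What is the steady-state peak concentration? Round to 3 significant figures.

k = ln 2 / 29.2 = 0.02374 h⁻¹
Fraction remaining after one interval: e^(−kτ) = e^(−0.02374 × 39.0) = 0.3962
R = 1 / (1 − 0.3962) = 1.656
Css,max = 32.2 × 1.656 ≈ 53.3 µg/L

53.3 µg/L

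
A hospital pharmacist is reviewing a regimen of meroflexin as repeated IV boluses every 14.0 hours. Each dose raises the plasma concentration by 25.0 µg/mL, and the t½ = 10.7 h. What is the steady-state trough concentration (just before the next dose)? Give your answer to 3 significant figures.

16.9 µg/mL

k = ln 2 / 10.7 = 0.06478 h⁻¹
Fraction remaining after one interval: e^(−kτ) = e^(−0.06478 × 14.0) = 0.4038
R = 1 / (1 − 0.4038) = 1.677
Css,max = 25.0 × 1.677 = 41.93 µg/mL
Css,min = Css,max × e^(−kτ) = 41.93 × 0.4038 ≈ 16.9 µg/mL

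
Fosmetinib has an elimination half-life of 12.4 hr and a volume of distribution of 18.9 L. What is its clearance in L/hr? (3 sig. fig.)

1.06 L/hr

k = ln 2 / t½ = ln 2 / 12.4 = 0.05590 hr⁻¹
CL = k · V = 0.05590 × 18.9 ≈ 1.06 L/hr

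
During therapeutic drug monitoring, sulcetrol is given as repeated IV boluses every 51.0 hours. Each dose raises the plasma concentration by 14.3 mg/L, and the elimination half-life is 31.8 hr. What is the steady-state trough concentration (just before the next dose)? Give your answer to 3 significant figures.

7.01 mg/L

k = ln 2 / 31.8 = 0.02180 hr⁻¹
Fraction remaining after one interval: e^(−kτ) = e^(−0.02180 × 51.0) = 0.3290
R = 1 / (1 − 0.3290) = 1.490
Css,max = 14.3 × 1.490 = 21.31 mg/L
Css,min = Css,max × e^(−kτ) = 21.31 × 0.3290 ≈ 7.01 mg/L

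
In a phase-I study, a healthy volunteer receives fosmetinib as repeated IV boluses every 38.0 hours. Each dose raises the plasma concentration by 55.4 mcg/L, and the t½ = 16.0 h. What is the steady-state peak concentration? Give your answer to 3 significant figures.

k = ln 2 / 16.0 = 0.04332 h⁻¹
Fraction remaining after one interval: e^(−kτ) = e^(−0.04332 × 38.0) = 0.1928
R = 1 / (1 − 0.1928) = 1.239
Css,max = 55.4 × 1.239 ≈ 68.6 mcg/L

68.6 mcg/L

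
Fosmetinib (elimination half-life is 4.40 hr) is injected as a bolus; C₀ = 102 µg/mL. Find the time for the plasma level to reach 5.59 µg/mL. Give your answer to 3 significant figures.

k = ln 2 / 4.40 = 0.1575 hr⁻¹
C(t) = C₀ e^(−kt)  ⇒  t = ln(C₀/C) / k
t = ln(102/5.59) / 0.1575 = 2.904 / 0.1575 ≈ 18.4 hours

18.4 hours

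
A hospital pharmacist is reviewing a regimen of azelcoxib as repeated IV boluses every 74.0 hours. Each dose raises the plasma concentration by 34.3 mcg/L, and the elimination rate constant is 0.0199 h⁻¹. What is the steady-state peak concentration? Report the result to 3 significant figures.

Fraction remaining after one interval: e^(−kτ) = e^(−0.01990 × 74.0) = 0.2293
R = 1 / (1 − 0.2293) = 1.298
Css,max = 34.3 × 1.298 ≈ 44.5 mcg/L

44.5 mcg/L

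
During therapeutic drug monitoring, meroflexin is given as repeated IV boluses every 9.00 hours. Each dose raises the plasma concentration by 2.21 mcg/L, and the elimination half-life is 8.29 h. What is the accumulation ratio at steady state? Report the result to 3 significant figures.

1.89

k = ln 2 / 8.29 = 0.08361 h⁻¹
Fraction remaining after one interval: e^(−kτ) = e^(−0.08361 × 9.00) = 0.4712
R = 1 / (1 − 0.4712) = 1 / 0.5288 ≈ 1.89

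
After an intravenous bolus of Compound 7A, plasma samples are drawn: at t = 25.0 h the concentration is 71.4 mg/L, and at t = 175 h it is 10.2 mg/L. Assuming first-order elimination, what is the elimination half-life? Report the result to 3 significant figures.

53.4 hours

k = ln(C₁/C₂) / (t₂ − t₁) = ln(71.4/10.2) / (175 − 25.0)
  = 1.946 / 150.0 = 0.01297 h⁻¹
t½ = ln 2 / k = ln 2 / 0.01297 ≈ 53.4 hours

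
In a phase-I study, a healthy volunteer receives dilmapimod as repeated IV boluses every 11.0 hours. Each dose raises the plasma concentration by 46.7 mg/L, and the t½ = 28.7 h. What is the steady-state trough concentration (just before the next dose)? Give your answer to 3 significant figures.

k = ln 2 / 28.7 = 0.02415 h⁻¹
Fraction remaining after one interval: e^(−kτ) = e^(−0.02415 × 11.0) = 0.7667
R = 1 / (1 − 0.7667) = 4.286
Css,max = 46.7 × 4.286 = 200.2 mg/L
Css,min = Css,max × e^(−kτ) = 200.2 × 0.7667 ≈ 153 mg/L

153 mg/L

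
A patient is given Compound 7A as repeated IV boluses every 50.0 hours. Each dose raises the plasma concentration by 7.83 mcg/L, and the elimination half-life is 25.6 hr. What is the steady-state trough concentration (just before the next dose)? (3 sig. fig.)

k = ln 2 / 25.6 = 0.02708 hr⁻¹
Fraction remaining after one interval: e^(−kτ) = e^(−0.02708 × 50.0) = 0.2583
R = 1 / (1 − 0.2583) = 1.348
Css,max = 7.83 × 1.348 = 10.56 mcg/L
Css,min = Css,max × e^(−kτ) = 10.56 × 0.2583 ≈ 2.73 mcg/L

2.73 mcg/L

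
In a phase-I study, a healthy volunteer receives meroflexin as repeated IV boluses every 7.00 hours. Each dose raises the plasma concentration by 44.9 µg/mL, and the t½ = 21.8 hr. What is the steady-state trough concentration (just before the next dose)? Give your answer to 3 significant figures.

180 µg/mL

k = ln 2 / 21.8 = 0.03180 hr⁻¹
Fraction remaining after one interval: e^(−kτ) = e^(−0.03180 × 7.00) = 0.8005
R = 1 / (1 − 0.8005) = 5.011
Css,max = 44.9 × 5.011 = 225.0 µg/mL
Css,min = Css,max × e^(−kτ) = 225.0 × 0.8005 ≈ 180 µg/mL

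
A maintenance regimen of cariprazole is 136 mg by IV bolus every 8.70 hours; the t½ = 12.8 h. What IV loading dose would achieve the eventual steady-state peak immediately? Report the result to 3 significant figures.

k = ln 2 / 12.8 = 0.05415 h⁻¹
Accumulation ratio R = 1 / (1 − e^(−kτ)) = 1 / (1 − e^(−0.05415×8.70)) = 1 / (1 − 0.6243) = 2.662
Loading dose = maintenance dose × R = 136 × 2.662 ≈ 362 mg

362 mg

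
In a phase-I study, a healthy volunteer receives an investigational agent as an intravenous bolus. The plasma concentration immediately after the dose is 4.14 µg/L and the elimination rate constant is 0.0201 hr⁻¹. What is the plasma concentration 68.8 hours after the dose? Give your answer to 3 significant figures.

1.04 µg/L

C(t) = C₀ e^(−kt) = 4.14 × e^(−0.02010 × 68.8) = 4.14 × e^(−1.383) = 4.14 × 0.2509 ≈ 1.04 µg/L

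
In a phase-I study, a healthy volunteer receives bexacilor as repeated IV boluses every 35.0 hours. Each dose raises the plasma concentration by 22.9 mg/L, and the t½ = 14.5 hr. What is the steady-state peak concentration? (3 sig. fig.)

k = ln 2 / 14.5 = 0.04780 hr⁻¹
Fraction remaining after one interval: e^(−kτ) = e^(−0.04780 × 35.0) = 0.1877
R = 1 / (1 − 0.1877) = 1.231
Css,max = 22.9 × 1.231 ≈ 28.2 mg/L

28.2 mg/L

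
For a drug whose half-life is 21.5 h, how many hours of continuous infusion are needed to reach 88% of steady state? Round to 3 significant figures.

k = ln 2 / 21.5 = 0.03224 h⁻¹
f = 1 − e^(−kt)  ⇒  t = −ln(1 − f) / k
t = −ln(1 − 0.88) / 0.03224 = 2.120 / 0.03224 ≈ 65.8 hours

65.8 hours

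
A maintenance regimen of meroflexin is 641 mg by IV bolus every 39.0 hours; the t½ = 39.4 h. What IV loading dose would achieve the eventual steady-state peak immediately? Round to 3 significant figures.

1290 mg

k = ln 2 / 39.4 = 0.01759 h⁻¹
Accumulation ratio R = 1 / (1 − e^(−kτ)) = 1 / (1 − e^(−0.01759×39.0)) = 1 / (1 − 0.5035) = 2.014
Loading dose = maintenance dose × R = 641 × 2.014 ≈ 1290 mg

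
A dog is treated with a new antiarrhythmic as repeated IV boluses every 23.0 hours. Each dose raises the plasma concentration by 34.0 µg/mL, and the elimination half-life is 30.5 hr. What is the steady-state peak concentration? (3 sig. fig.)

k = ln 2 / 30.5 = 0.02273 hr⁻¹
Fraction remaining after one interval: e^(−kτ) = e^(−0.02273 × 23.0) = 0.5929
R = 1 / (1 − 0.5929) = 2.457
Css,max = 34.0 × 2.457 ≈ 83.5 µg/mL

83.5 µg/mL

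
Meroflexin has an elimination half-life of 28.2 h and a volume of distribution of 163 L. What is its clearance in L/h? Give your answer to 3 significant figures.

4.01 L/h

k = ln 2 / t½ = ln 2 / 28.2 = 0.02458 h⁻¹
CL = k · V = 0.02458 × 163 ≈ 4.01 L/h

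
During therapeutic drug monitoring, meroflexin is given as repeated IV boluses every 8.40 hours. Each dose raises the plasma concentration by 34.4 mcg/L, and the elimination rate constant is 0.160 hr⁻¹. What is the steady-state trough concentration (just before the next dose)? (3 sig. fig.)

Fraction remaining after one interval: e^(−kτ) = e^(−0.1600 × 8.40) = 0.2608
R = 1 / (1 − 0.2608) = 1.353
Css,max = 34.4 × 1.353 = 46.54 mcg/L
Css,min = Css,max × e^(−kτ) = 46.54 × 0.2608 ≈ 12.1 mcg/L

12.1 mcg/L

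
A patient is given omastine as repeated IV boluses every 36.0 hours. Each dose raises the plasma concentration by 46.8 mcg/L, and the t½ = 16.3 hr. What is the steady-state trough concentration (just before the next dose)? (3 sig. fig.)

12.9 mcg/L

k = ln 2 / 16.3 = 0.04252 hr⁻¹
Fraction remaining after one interval: e^(−kτ) = e^(−0.04252 × 36.0) = 0.2163
R = 1 / (1 − 0.2163) = 1.276
Css,max = 46.8 × 1.276 = 59.72 mcg/L
Css,min = Css,max × e^(−kτ) = 59.72 × 0.2163 ≈ 12.9 mcg/L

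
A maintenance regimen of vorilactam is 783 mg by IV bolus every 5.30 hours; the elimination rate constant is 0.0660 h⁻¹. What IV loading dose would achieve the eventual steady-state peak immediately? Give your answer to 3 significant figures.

2650 mg

Accumulation ratio R = 1 / (1 − e^(−kτ)) = 1 / (1 − e^(−0.06600×5.30)) = 1 / (1 − 0.7048) = 3.388
Loading dose = maintenance dose × R = 783 × 3.388 ≈ 2650 mg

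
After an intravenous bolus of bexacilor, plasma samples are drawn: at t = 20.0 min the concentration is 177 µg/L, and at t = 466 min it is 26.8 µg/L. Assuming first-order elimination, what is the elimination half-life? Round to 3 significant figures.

164 minutes

k = ln(C₁/C₂) / (t₂ − t₁) = ln(177/26.8) / (466 − 20.0)
  = 1.888 / 446.0 = 0.004233 min⁻¹
t½ = ln 2 / k = ln 2 / 0.004233 ≈ 164 minutes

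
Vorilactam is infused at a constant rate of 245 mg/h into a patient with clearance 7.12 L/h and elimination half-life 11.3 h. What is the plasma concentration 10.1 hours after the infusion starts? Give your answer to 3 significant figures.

15.9 mg/L

Css = rate / CL = 245 / 7.12 = 34.41 mg/L
k = ln 2 / 11.3 = 0.06134 h⁻¹
C(t) = Css (1 − e^(−kt)) = 34.41 × (1 − e^(−0.6195)) = 34.41 × 0.4618 ≈ 15.9 mg/L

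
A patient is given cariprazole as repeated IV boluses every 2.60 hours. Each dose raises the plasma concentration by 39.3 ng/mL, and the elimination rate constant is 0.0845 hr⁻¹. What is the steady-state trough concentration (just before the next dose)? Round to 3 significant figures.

Fraction remaining after one interval: e^(−kτ) = e^(−0.08450 × 2.60) = 0.8028
R = 1 / (1 − 0.8028) = 5.070
Css,max = 39.3 × 5.070 = 199.2 ng/mL
Css,min = Css,max × e^(−kτ) = 199.2 × 0.8028 ≈ 160 ng/mL

160 ng/mL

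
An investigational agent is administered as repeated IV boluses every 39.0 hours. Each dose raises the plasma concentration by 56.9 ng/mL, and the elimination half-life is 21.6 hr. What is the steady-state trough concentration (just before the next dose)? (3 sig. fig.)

22.8 ng/mL

k = ln 2 / 21.6 = 0.03209 hr⁻¹
Fraction remaining after one interval: e^(−kτ) = e^(−0.03209 × 39.0) = 0.2861
R = 1 / (1 − 0.2861) = 1.401
Css,max = 56.9 × 1.401 = 79.70 ng/mL
Css,min = Css,max × e^(−kτ) = 79.70 × 0.2861 ≈ 22.8 ng/mL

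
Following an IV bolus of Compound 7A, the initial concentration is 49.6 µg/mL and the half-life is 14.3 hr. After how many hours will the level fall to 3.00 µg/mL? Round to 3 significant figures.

k = ln 2 / 14.3 = 0.04847 hr⁻¹
C(t) = C₀ e^(−kt)  ⇒  t = ln(C₀/C) / k
t = ln(49.6/3.00) / 0.04847 = 2.805 / 0.04847 ≈ 57.9 hours

57.9 hours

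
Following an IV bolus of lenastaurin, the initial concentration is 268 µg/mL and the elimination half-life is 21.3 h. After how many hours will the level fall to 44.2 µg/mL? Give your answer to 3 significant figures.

55.4 hours

k = ln 2 / 21.3 = 0.03254 h⁻¹
C(t) = C₀ e^(−kt)  ⇒  t = ln(C₀/C) / k
t = ln(268/44.2) / 0.03254 = 1.802 / 0.03254 ≈ 55.4 hours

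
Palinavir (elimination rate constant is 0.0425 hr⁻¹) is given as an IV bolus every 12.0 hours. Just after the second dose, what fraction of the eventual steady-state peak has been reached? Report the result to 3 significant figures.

f_n = 1 − e^(−nkτ) = 1 − e^(−2 × 0.04250 × 12.0) = 1 − e^(−1.020) = 1 − 0.3606 ≈ 0.639

0.639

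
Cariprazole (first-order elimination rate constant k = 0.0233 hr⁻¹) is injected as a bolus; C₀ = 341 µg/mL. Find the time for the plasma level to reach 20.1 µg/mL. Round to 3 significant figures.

122 hours

C(t) = C₀ e^(−kt)  ⇒  t = ln(C₀/C) / k
t = ln(341/20.1) / 0.02330 = 2.831 / 0.02330 ≈ 122 hours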